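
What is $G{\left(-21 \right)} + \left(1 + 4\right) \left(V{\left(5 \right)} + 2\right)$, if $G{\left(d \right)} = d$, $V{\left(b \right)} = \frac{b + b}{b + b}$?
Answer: $-6$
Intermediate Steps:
$V{\left(b \right)} = 1$ ($V{\left(b \right)} = \frac{2 b}{2 b} = 2 b \frac{1}{2 b} = 1$)
$G{\left(-21 \right)} + \left(1 + 4\right) \left(V{\left(5 \right)} + 2\right) = -21 + \left(1 + 4\right) \left(1 + 2\right) = -21 + 5 \cdot 3 = -21 + 15 = -6$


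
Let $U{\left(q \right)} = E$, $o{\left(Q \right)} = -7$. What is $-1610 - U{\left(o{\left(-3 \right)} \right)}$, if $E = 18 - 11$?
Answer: $-1617$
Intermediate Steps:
$E = 7$ ($E = 18 - 11 = 7$)
$U{\left(q \right)} = 7$
$-1610 - U{\left(o{\left(-3 \right)} \right)} = -1610 - 7 = -1617$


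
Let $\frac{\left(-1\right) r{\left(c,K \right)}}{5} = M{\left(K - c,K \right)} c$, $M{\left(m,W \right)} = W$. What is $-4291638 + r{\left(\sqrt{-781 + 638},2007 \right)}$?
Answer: $-4291638 - 10035 i \sqrt{143} \approx -4.2916 \cdot 10^{6} - 1.2 \cdot 10^{5} i$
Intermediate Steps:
$r{\left(c,K \right)} = - 5 K c$
$-4291638 + r{\left(\sqrt{-781 + 638},2007 \right)} = -4291638 - 10035 \sqrt{-781 + 638} = -4291638 - 10035 \sqrt{-143} = -4291638 - 10035 i \sqrt{143}$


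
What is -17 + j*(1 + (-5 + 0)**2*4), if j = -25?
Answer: -2542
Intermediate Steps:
-17 + j*(1 + (-5 + 0)**2*4) = -17 - 25*(1 + (-5 + 0)**2*4) = -17 - 25*(1 + (-5)**2*4) = -17 - 25*(1 + 25*4) = -17 - 25*(1 + 100) = -17 - 25*101 = -17 - 2525 = -2542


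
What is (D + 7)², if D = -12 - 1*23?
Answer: 784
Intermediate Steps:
D = -35 (D = -12 - 23 = -35)
(D + 7)² = (-35 + 7)² = (-28)² = 784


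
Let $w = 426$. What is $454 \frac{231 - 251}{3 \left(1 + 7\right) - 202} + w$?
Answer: $\frac{42454}{89} \approx 477.01$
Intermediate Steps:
$454 \frac{231 - 251}{3 \left(1 + 7\right) - 202} + w = 454 \frac{231 - 251}{3 \left(1 + 7\right) - 202} + 426 = 454 \left(- \frac{20}{3 \cdot 8 - 202}\right) + 426 = 454 \left(- \frac{20}{24 - 202}\right) + 426 = 454 \left(- \frac{20}{-178}\right) + 426 = 454 \left(\left(-20\right) \left(- \frac{1}{178}\right)\right) + 426 = 454 \cdot \frac{10}{89} + 426 = \frac{4540}{89} + 426 = \frac{42454}{89}$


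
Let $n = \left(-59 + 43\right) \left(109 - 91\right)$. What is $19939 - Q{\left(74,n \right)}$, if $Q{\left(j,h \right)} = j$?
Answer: $19865$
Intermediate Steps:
$n = -288$ ($n = \left(-16\right) 18 = -288$)
$19939 - Q{\left(74,n \right)} = 19939 - 74 = 19865$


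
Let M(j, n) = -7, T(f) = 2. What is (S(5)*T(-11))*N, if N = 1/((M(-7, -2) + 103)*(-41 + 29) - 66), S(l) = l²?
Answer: -25/609 ≈ -0.041051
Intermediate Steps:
N = -1/1218 (N = 1/((-7 + 103)*(-41 + 29) - 66) = 1/(96*(-12) - 66) = 1/(-1152 - 66) = 1/(-1218) = -1/1218 ≈ -0.00082102)
(S(5)*T(-11))*N = (5²*2)*(-1/1218) = (25*2)*(-1/1218) = 50*(-1/1218) = -25/609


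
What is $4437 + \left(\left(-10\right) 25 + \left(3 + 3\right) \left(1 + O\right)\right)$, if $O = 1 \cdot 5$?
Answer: $4223$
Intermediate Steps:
$O = 5$
$4437 + \left(\left(-10\right) 25 + \left(3 + 3\right) \left(1 + O\right)\right) = 4437 - \left(250 - \left(3 + 3\right) \left(1 + 5\right)\right) = 4437 + \left(-250 + 6 \cdot 6\right) = 4437 + \left(-250 + 36\right) = 4437 - 214 = 4223$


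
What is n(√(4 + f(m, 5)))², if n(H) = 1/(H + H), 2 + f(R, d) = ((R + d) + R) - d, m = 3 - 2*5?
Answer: -1/48 ≈ -0.020833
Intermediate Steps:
m = -7 (m = 3 - 10 = -7)
f(R, d) = -2 + 2*R (f(R, d) = -2 + (((R + d) + R) - d) = -2 + ((d + 2*R) - d) = -2 + 2*R)
n(H) = 1/(2*H)
n(√(4 + f(m, 5)))² = (1/(2*(√(4 + (-2 + 2*(-7))))))² = (1/(2*(√(4 + (-2 - 14)))))² = (1/(2*(√(4 - 16))))² = (1/(2*(√(-12))))² = (1/(2*((2*I*√3))))² = ((-I*√3/6)/2)² = (-I*√3/12)² = -1/48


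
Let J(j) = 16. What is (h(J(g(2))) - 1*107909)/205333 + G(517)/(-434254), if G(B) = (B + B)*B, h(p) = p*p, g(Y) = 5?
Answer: -78257625168/44583338291 ≈ -1.7553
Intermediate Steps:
h(p) = p²
G(B) = 2*B² (G(B) = (2*B)*B = 2*B²)
(h(J(g(2))) - 1*107909)/205333 + G(517)/(-434254) = (16² - 1*107909)/205333 + (2*517²)/(-434254) = (256 - 107909)*(1/205333) + (2*267289)*(-1/434254) = -107653*1/205333 + 534578*(-1/434254) = -107653/205333 - 267289/217127 = -78257625168/44583338291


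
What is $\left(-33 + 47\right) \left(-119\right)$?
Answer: $-1666$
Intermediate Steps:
$\left(-33 + 47\right) \left(-119\right) = 14 \left(-119\right) = -1666$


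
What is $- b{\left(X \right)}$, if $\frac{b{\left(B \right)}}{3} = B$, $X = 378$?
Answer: $-1134$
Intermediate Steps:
$b{\left(B \right)} = 3 B$
$- b{\left(X \right)} = - 3 \cdot 378 = \left(-1\right) 1134 = -1134$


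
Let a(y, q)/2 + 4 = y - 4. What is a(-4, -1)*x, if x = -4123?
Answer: 98952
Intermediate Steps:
a(y, q) = -16 + 2*y (a(y, q) = -8 + 2*(y - 4) = -8 + 2*(-4 + y) = -8 + (-8 + 2*y) = -16 + 2*y)
a(-4, -1)*x = (-16 + 2*(-4))*(-4123) = (-16 - 8)*(-4123) = -24*(-4123) = 98952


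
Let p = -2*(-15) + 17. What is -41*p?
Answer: -1927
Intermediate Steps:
p = 47 (p = 30 + 17 = 47)
-41*p = -41*47 = -1927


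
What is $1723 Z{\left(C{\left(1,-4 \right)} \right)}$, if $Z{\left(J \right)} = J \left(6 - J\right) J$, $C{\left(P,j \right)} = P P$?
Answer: $8615$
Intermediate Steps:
$C{\left(P,j \right)} = P^{2}$
$Z{\left(J \right)} = J^{2} \left(6 - J\right)$
$1723 Z{\left(C{\left(1,-4 \right)} \right)} = 1723 \left(1^{2}\right)^{2} \left(6 - 1^{2}\right) = 1723 \cdot 1^{2} \left(6 - 1\right) = 1723 \cdot 1 \left(6 - 1\right) = 1723 \cdot 1 \cdot 5 = 1723 \cdot 5 = 8615$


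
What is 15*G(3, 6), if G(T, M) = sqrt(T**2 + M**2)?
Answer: 45*sqrt(5) ≈ 100.62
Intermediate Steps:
G(T, M) = sqrt(M**2 + T**2)
15*G(3, 6) = 15*sqrt(6**2 + 3**2) = 15*sqrt(36 + 9) = 15*sqrt(45) = 15*(3*sqrt(5)) = 45*sqrt(5)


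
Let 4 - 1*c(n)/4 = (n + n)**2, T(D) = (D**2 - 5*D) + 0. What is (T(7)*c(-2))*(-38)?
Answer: 25536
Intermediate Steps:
T(D) = D**2 - 5*D
c(n) = 16 - 16*n**2 (c(n) = 16 - 4*(n + n)**2 = 16 - 4*4*n**2 = 16 - 16*n**2)
(T(7)*c(-2))*(-38) = ((7*(-5 + 7))*(16 - 16*(-2)**2))*(-38) = ((7*2)*(16 - 16*4))*(-38) = (14*(16 - 64))*(-38) = (14*(-48))*(-38) = -672*(-38) = 25536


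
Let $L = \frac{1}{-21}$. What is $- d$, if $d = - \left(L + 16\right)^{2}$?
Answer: $\frac{112225}{441} \approx 254.48$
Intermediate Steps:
$L = - \frac{1}{21} \approx -0.047619$
$d = - \frac{112225}{441}$ ($d = - \left(- \frac{1}{21} + 16\right)^{2} = - \left(\frac{335}{21}\right)^{2} = \left(-1\right) \frac{112225}{441} = - \frac{112225}{441} \approx -254.48$)
$- d = \left(-1\right) \left(- \frac{112225}{441}\right) = \frac{112225}{441}$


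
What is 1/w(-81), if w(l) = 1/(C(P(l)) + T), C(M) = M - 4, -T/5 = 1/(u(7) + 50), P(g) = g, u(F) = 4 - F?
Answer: -4000/47 ≈ -85.106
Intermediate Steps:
T = -5/47 (T = -5/((4 - 1*7) + 50) = -5/((4 - 7) + 50) = -5/(-3 + 50) = -5/47 ≈ -0.10638)
C(M) = -4 + M
w(l) = 1/(-193/47 + l) (w(l) = 1/((-4 + l) - 5/47) = 1/(-193/47 + l))
1/w(-81) = 1/(47/(-193 + 47*(-81))) = 1/(47/(-193 - 3807)) = 1/(47/(-4000)) = 1/(47*(-1/4000)) = 1/(-47/4000) = -4000/47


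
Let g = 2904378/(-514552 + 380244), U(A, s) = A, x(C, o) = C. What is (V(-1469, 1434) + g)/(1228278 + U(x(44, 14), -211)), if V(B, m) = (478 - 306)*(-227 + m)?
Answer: 13939986827/82486735588 ≈ 0.16900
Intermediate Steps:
V(B, m) = -39044 + 172*m (V(B, m) = 172*(-227 + m) = -39044 + 172*m)
g = -1452189/67154 (g = 2904378/(-134308) = 2904378*(-1/134308) = -1452189/67154 ≈ -21.625)
(V(-1469, 1434) + g)/(1228278 + U(x(44, 14), -211)) = ((-39044 + 172*1434) - 1452189/67154)/(1228278 + 44) = ((-39044 + 246648) - 1452189/67154)/1228322 = (207604 - 1452189/67154)*(1/1228322) = (13939986827/67154)*(1/1228322) = 13939986827/82486735588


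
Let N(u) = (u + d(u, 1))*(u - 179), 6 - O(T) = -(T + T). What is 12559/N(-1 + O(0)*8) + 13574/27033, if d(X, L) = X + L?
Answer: -989997/1982420 ≈ -0.49939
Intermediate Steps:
O(T) = 6 + 2*T (O(T) = 6 - (-1)*(T + T) = 6 - (-1)*2*T = 6 - (-2)*T = 6 + 2*T)
d(X, L) = L + X
N(u) = (1 + 2*u)*(-179 + u) (N(u) = (u + (1 + u))*(u - 179) = (1 + 2*u)*(-179 + u))
12559/N(-1 + O(0)*8) + 13574/27033 = 12559/(-179 - 357*(-1 + (6 + 2*0)*8) + 2*(-1 + (6 + 2*0)*8)²) + 13574/27033 = 12559/(-179 - 357*(-1 + (6 + 0)*8) + 2*(-1 + (6 + 0)*8)²) + 13574*(1/27033) = 12559/(-179 - 357*(-1 + 6*8) + 2*(-1 + 6*8)²) + 13574/27033 = 12559/(-179 - 357*(-1 + 48) + 2*(-1 + 48)²) + 13574/27033 = 12559/(-179 - 357*47 + 2*47²) + 13574/27033 = 12559/(-179 - 16779 + 2*2209) + 13574/27033 = 12559/(-179 - 16779 + 4418) + 13574/27033 = 12559/(-12540) + 13574/27033 = 12559*(-1/12540) + 13574/27033 = -661/660 + 13574/27033 = -989997/1982420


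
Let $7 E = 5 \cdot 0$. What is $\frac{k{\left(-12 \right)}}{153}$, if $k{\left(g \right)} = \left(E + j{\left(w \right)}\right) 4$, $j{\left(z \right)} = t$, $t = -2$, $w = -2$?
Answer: $- \frac{8}{153} \approx -0.052288$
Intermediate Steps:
$E = 0$ ($E = \frac{5 \cdot 0}{7} = \frac{1}{7} \cdot 0 = 0$)
$j{\left(z \right)} = -2$
$k{\left(g \right)} = -8$ ($k{\left(g \right)} = \left(0 - 2\right) 4 = \left(-2\right) 4 = -8$)
$\frac{k{\left(-12 \right)}}{153} = - \frac{8}{153}$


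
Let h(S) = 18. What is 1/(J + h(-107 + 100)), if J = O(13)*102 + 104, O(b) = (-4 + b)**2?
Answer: 1/8384 ≈ 0.00011927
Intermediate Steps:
J = 8366 (J = (-4 + 13)**2*102 + 104 = 9**2*102 + 104 = 81*102 + 104 = 8262 + 104 = 8366)
1/(J + h(-107 + 100)) = 1/(8366 + 18) = 1/8384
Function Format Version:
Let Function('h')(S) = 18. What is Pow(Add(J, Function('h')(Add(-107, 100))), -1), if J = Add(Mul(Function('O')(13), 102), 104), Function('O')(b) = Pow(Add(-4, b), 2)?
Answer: Rational(1, 8384) ≈ 0.00011927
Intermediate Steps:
J = 8366 (J = Add(Mul(Pow(Add(-4, 13), 2), 102), 104) = Add(Mul(Pow(9, 2), 102), 104) = Add(Mul(81, 102), 104) = Add(8262, 104) = 8366)
Pow(Add(J, Function('h')(Add(-107, 100))), -1) = Pow(Add(8366, 18), -1) = Pow(8384, -1) = Rational(1, 8384)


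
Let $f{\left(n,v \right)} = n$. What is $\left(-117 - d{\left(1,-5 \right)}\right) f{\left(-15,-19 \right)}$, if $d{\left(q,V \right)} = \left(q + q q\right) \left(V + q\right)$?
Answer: $1635$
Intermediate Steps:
$d{\left(q,V \right)} = \left(V + q\right) \left(q + q^{2}\right)$ ($d{\left(q,V \right)} = \left(q + q^{2}\right) \left(V + q\right) = \left(V + q\right) \left(q + q^{2}\right)$)
$\left(-117 - d{\left(1,-5 \right)}\right) f{\left(-15,-19 \right)} = \left(-117 - 1 \left(-5 + 1 + 1^{2} - 5\right)\right) \left(-15\right) = \left(-117 - 1 \left(-5 + 1 + 1 - 5\right)\right) \left(-15\right) = \left(-117 - 1 \left(-8\right)\right) \left(-15\right) = \left(-117 - -8\right) \left(-15\right) = \left(-117 + 8\right) \left(-15\right) = \left(-109\right) \left(-15\right) = 1635$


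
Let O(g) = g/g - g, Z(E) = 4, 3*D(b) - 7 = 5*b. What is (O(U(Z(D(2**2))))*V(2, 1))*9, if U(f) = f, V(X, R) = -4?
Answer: 108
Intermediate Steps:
D(b) = 7/3 + 5*b/3 (D(b) = 7/3 + (5*b)/3 = 7/3 + 5*b/3)
O(g) = 1 - g
(O(U(Z(D(2**2))))*V(2, 1))*9 = ((1 - 1*4)*(-4))*9 = ((1 - 4)*(-4))*9 = -3*(-4)*9 = 12*9 = 108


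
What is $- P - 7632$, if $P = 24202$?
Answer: $-31834$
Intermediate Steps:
$- P - 7632 = \left(-1\right) 24202 - 7632 = -24202 - 7632 = -31834$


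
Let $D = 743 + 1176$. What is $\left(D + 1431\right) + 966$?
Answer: $4316$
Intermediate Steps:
$D = 1919$
$\left(D + 1431\right) + 966 = \left(1919 + 1431\right) + 966 = 3350 + 966 = 4316$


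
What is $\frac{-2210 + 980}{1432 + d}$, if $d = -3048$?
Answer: $\frac{615}{808} \approx 0.76114$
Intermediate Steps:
$\frac{-2210 + 980}{1432 + d} = \frac{-2210 + 980}{1432 - 3048} = - \frac{1230}{-1616} = \left(-1230\right) \left(- \frac{1}{1616}\right) = \frac{615}{808}$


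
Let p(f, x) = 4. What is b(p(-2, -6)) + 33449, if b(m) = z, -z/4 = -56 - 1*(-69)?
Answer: 33397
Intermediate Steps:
z = -52 (z = -4*(-56 - 1*(-69)) = -4*(-56 + 69) = -4*13 = -52)
b(m) = -52
b(p(-2, -6)) + 33449 = -52 + 33449 = 33397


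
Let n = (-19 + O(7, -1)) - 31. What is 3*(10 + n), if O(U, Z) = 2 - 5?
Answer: -129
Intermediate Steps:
O(U, Z) = -3
n = -53 (n = (-19 - 3) - 31 = -22 - 31 = -53)
3*(10 + n) = 3*(10 - 53) = 3*(-43) = -129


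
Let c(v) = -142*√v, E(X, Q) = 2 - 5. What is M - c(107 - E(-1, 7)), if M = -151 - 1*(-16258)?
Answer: 16107 + 142*√110 ≈ 17596.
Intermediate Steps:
E(X, Q) = -3
M = 16107 (M = -151 + 16258 = 16107)
M - c(107 - E(-1, 7)) = 16107 - (-142)*√(107 - 1*(-3)) = 16107 - (-142)*√(107 + 3) = 16107 - (-142)*√110 = 16107 + 142*√110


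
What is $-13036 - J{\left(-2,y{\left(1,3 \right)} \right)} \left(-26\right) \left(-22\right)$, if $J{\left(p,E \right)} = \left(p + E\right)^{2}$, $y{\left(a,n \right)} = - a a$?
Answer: $-18184$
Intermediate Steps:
$y{\left(a,n \right)} = - a^{2}$
$J{\left(p,E \right)} = \left(E + p\right)^{2}$
$-13036 - J{\left(-2,y{\left(1,3 \right)} \right)} \left(-26\right) \left(-22\right) = -13036 - \left(- 1^{2} - 2\right)^{2} \left(-26\right) \left(-22\right) = -13036 - \left(\left(-1\right) 1 - 2\right)^{2} \left(-26\right) \left(-22\right) = -13036 - \left(-1 - 2\right)^{2} \left(-26\right) \left(-22\right) = -13036 - \left(-3\right)^{2} \left(-26\right) \left(-22\right) = -13036 - 9 \left(-26\right) \left(-22\right) = -13036 - \left(-234\right) \left(-22\right) = -13036 - 5148 = -18184$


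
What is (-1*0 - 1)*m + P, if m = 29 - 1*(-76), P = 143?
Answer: 38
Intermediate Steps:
m = 105 (m = 29 + 76 = 105)
(-1*0 - 1)*m + P = (-1*0 - 1)*105 + 143 = (0 - 1)*105 + 143 = -1*105 + 143 = -105 + 143 = 38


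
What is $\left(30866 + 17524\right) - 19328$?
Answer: $29062$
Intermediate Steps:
$\left(30866 + 17524\right) - 19328 = 48390 - 19328 = 29062$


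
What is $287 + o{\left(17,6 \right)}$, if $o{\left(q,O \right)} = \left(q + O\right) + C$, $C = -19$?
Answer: $291$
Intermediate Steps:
$o{\left(q,O \right)} = -19 + O + q$ ($o{\left(q,O \right)} = \left(q + O\right) - 19 = \left(O + q\right) - 19 = -19 + O + q$)
$287 + o{\left(17,6 \right)} = 287 + \left(-19 + 6 + 17\right) = 287 + 4 = 291$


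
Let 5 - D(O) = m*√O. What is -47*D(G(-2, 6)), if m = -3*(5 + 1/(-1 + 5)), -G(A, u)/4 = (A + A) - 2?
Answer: -235 - 2961*√6/2 ≈ -3861.5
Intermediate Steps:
G(A, u) = 8 - 8*A (G(A, u) = -4*((A + A) - 2) = -4*(2*A - 2) = -4*(-2 + 2*A) = 8 - 8*A)
m = -63/4 (m = -3*(5 + 1/4) = -3*(5 + ¼) = -3*21/4 = -63/4 ≈ -15.750)
D(O) = 5 + 63*√O/4 (D(O) = 5 - (-63)*√O/4 = 5 + 63*√O/4)
-47*D(G(-2, 6)) = -47*(5 + 63*√(8 - 8*(-2))/4) = -47*(5 + 63*√(8 + 16)/4) = -47*(5 + 63*√24/4) = -47*(5 + 63*(2*√6)/4) = -47*(5 + 63*√6/2) = -235 - 2961*√6/2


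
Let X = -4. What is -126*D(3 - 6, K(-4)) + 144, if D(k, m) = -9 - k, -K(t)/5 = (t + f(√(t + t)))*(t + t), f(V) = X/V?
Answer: 900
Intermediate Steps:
f(V) = -4/V
K(t) = -10*t*(t - 2*√2/√t) (K(t) = -5*(t - 4/√(t + t))*(t + t) = -5*(t - 4*√2/(2*√t))*2*t = -5*(t - 2*√2/√t)*2*t = -10*t*(t - 2*√2/√t))
-126*D(3 - 6, K(-4)) + 144 = -126*(-9 - (3 - 6)) + 144 = -126*(-9 - 1*(-3)) + 144 = -126*(-9 + 3) + 144 = -126*(-6) + 144 = 756 + 144 = 900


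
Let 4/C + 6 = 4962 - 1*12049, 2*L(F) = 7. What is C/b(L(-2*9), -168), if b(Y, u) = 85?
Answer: -4/602905 ≈ -6.6345e-6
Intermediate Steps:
L(F) = 7/2 (L(F) = (½)*7 = 7/2)
C = -4/7093 (C = 4/(-6 + (4962 - 1*12049)) = 4/(-6 + (4962 - 12049)) = 4/(-6 - 7087) = 4/(-7093) = 4*(-1/7093) = -4/7093 ≈ -0.00056394)
C/b(L(-2*9), -168) = -4/7093/85 = -4/7093*1/85 = -4/602905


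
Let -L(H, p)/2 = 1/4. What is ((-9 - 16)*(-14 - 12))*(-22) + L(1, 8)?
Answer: -28601/2 ≈ -14301.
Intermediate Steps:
L(H, p) = -1/2 (L(H, p) = -2/4 = -2*1/4 = -1/2)
((-9 - 16)*(-14 - 12))*(-22) + L(1, 8) = ((-9 - 16)*(-14 - 12))*(-22) - 1/2 = -25*(-26)*(-22) - 1/2 = 650*(-22) - 1/2 = -14300 - 1/2 = -28601/2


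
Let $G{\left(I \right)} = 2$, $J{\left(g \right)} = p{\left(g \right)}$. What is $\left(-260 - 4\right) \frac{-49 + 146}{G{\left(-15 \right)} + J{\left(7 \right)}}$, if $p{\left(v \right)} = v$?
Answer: $- \frac{8536}{3} \approx -2845.3$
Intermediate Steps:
$J{\left(g \right)} = g$
$\left(-260 - 4\right) \frac{-49 + 146}{G{\left(-15 \right)} + J{\left(7 \right)}} = \left(-260 - 4\right) \frac{-49 + 146}{2 + 7} = - 264 \cdot \frac{97}{9} = - 264 \cdot 97 \cdot \frac{1}{9} = \left(-264\right) \frac{97}{9} = - \frac{8536}{3}$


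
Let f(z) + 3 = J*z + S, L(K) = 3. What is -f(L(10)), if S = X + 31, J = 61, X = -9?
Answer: -202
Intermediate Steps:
S = 22 (S = -9 + 31 = 22)
f(z) = 19 + 61*z (f(z) = -3 + (61*z + 22) = -3 + (22 + 61*z) = 19 + 61*z)
-f(L(10)) = -(19 + 61*3) = -(19 + 183) = -1*202 = -202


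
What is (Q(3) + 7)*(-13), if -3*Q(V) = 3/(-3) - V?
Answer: -325/3 ≈ -108.33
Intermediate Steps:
Q(V) = ⅓ + V/3 (Q(V) = -(3/(-3) - V)/3 = -(3*(-⅓) - V)/3 = -(-1 - V)/3 = ⅓ + V/3)
(Q(3) + 7)*(-13) = ((⅓ + (⅓)*3) + 7)*(-13) = ((⅓ + 1) + 7)*(-13) = (4/3 + 7)*(-13) = (25/3)*(-13) = -325/3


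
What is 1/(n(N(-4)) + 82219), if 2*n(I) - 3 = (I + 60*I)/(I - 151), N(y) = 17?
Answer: 268/22034057 ≈ 1.2163e-5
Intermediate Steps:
n(I) = 3/2 + 61*I/(2*(-151 + I)) (n(I) = 3/2 + ((I + 60*I)/(I - 151))/2 = 3/2 + ((61*I)/(-151 + I))/2 = 3/2 + (61*I/(-151 + I))/2 = 3/2 + 61*I/(2*(-151 + I)))
1/(n(N(-4)) + 82219) = 1/((-453 + 64*17)/(2*(-151 + 17)) + 82219) = 1/((½)*(-453 + 1088)/(-134) + 82219) = 1/((½)*(-1/134)*635 + 82219) = 1/(-635/268 + 82219) = 1/(22034057/268) = 268/22034057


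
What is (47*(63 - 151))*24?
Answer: -99264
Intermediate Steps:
(47*(63 - 151))*24 = (47*(-88))*24 = -4136*24 = -99264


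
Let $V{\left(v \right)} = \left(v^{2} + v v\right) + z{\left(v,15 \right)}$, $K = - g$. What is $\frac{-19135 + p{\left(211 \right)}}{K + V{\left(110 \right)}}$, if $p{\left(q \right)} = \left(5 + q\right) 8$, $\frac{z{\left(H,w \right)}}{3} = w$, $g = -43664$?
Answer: $- \frac{17407}{67909} \approx -0.25633$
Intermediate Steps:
$z{\left(H,w \right)} = 3 w$
$p{\left(q \right)} = 40 + 8 q$
$K = 43664$ ($K = \left(-1\right) \left(-43664\right) = 43664$)
$V{\left(v \right)} = 45 + 2 v^{2}$ ($V{\left(v \right)} = \left(v^{2} + v v\right) + 3 \cdot 15 = \left(v^{2} + v^{2}\right) + 45 = 2 v^{2} + 45 = 45 + 2 v^{2}$)
$\frac{-19135 + p{\left(211 \right)}}{K + V{\left(110 \right)}} = \frac{-19135 + \left(40 + 8 \cdot 211\right)}{43664 + \left(45 + 2 \cdot 110^{2}\right)} = \frac{-19135 + \left(40 + 1688\right)}{43664 + \left(45 + 2 \cdot 12100\right)} = \frac{-19135 + 1728}{43664 + \left(45 + 24200\right)} = - \frac{17407}{43664 + 24245} = - \frac{17407}{67909}$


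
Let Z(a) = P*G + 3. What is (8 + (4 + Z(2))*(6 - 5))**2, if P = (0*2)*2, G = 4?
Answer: 225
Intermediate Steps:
P = 0 (P = 0*2 = 0)
Z(a) = 3 (Z(a) = 0*4 + 3 = 0 + 3 = 3)
(8 + (4 + Z(2))*(6 - 5))**2 = (8 + (4 + 3)*(6 - 5))**2 = (8 + 7*1)**2 = (8 + 7)**2 = 15**2 = 225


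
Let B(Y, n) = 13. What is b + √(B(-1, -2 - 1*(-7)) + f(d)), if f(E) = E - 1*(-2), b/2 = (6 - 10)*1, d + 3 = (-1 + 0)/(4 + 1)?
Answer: -8 + √295/5 ≈ -4.5649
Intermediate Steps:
d = -16/5 (d = -3 + (-1 + 0)/(4 + 1) = -3 - 1/5 = -3 - 1*⅕ = -3 - ⅕ = -16/5 ≈ -3.2000)
b = -8 (b = 2*((6 - 10)*1) = 2*(-4*1) = 2*(-4) = -8)
f(E) = 2 + E (f(E) = E + 2 = 2 + E)
b + √(B(-1, -2 - 1*(-7)) + f(d)) = -8 + √(13 + (2 - 16/5)) = -8 + √(13 - 6/5) = -8 + √(59/5) = -8 + √295/5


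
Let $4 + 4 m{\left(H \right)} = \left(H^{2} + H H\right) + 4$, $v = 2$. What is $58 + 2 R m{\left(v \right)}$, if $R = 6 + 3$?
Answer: $94$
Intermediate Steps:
$R = 9$
$m{\left(H \right)} = \frac{H^{2}}{2}$ ($m{\left(H \right)} = -1 + \frac{\left(H^{2} + H H\right) + 4}{4} = -1 + \frac{\left(H^{2} + H^{2}\right) + 4}{4} = -1 + \frac{2 H^{2} + 4}{4} = -1 + \frac{4 + 2 H^{2}}{4} = -1 + \left(1 + \frac{H^{2}}{2}\right) = \frac{H^{2}}{2}$)
$58 + 2 R m{\left(v \right)} = 58 + 2 \cdot 9 \frac{2^{2}}{2} = 58 + 18 \cdot \frac{1}{2} \cdot 4 = 58 + 18 \cdot 2 = 58 + 36 = 94$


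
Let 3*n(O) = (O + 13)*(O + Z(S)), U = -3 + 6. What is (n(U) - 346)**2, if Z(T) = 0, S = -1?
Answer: 108900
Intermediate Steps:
U = 3
n(O) = O*(13 + O)/3 (n(O) = ((O + 13)*(O + 0))/3 = ((13 + O)*O)/3 = (O*(13 + O))/3 = O*(13 + O)/3)
(n(U) - 346)**2 = ((1/3)*3*(13 + 3) - 346)**2 = ((1/3)*3*16 - 346)**2 = (16 - 346)**2 = (-330)**2 = 108900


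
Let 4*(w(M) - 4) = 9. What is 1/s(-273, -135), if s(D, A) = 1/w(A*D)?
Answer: 25/4 ≈ 6.2500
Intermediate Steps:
w(M) = 25/4 (w(M) = 4 + (¼)*9 = 4 + 9/4 = 25/4)
s(D, A) = 4/25 (s(D, A) = 1/(25/4) = 4/25)
1/s(-273, -135) = 1/(4/25) = 25/4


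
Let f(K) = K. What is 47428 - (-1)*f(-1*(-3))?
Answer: 47431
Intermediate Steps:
47428 - (-1)*f(-1*(-3)) = 47428 - (-1)*(-1*(-3)) = 47428 - (-1)*3 = 47428 - 1*(-3) = 47428 + 3 = 47431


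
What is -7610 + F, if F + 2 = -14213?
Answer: -21825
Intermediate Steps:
F = -14215 (F = -2 - 14213 = -14215)
-7610 + F = -7610 - 14215 = -21825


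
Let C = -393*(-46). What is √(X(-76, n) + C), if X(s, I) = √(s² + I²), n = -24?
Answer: √(18078 + 4*√397) ≈ 134.75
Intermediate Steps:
C = 18078
X(s, I) = √(I² + s²)
√(X(-76, n) + C) = √(√((-24)² + (-76)²) + 18078) = √(√(576 + 5776) + 18078) = √(√6352 + 18078) = √(4*√397 + 18078) = √(18078 + 4*√397)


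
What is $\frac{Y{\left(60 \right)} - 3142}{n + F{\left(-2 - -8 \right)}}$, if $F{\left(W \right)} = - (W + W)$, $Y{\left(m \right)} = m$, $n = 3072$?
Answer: $- \frac{1541}{1530} \approx -1.0072$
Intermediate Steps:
$F{\left(W \right)} = - 2 W$
$\frac{Y{\left(60 \right)} - 3142}{n + F{\left(-2 - -8 \right)}} = \frac{60 - 3142}{3072 - 2 \left(-2 - -8\right)} = - \frac{3082}{3072 - 2 \left(-2 + 8\right)} = - \frac{3082}{3072 - 12} = - \frac{3082}{3060} = \left(-3082\right) \frac{1}{3060} = - \frac{1541}{1530}$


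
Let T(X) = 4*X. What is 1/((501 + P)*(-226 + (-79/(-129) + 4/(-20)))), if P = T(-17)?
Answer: -645/63003232 ≈ -1.0238e-5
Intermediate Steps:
P = -68 (P = 4*(-17) = -68)
1/((501 + P)*(-226 + (-79/(-129) + 4/(-20)))) = 1/((501 - 68)*(-226 + (-79/(-129) + 4/(-20)))) = 1/(433*(-226 + (-79*(-1/129) + 4*(-1/20)))) = 1/(433*(-226 + (79/129 - ⅕))) = 1/(433*(-226 + 266/645)) = 1/(433*(-145504/645)) = 1/(-63003232/645) = -645/63003232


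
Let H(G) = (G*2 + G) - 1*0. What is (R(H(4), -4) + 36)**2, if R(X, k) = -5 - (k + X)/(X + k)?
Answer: 900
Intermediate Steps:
H(G) = 3*G (H(G) = (2*G + G) + 0 = 3*G + 0 = 3*G)
R(X, k) = -6 (R(X, k) = -5 - (X + k)/(X + k) = -5 - 1*1 = -5 - 1 = -6)
(R(H(4), -4) + 36)**2 = (-6 + 36)**2 = 30**2 = 900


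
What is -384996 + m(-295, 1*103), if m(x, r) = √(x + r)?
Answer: -384996 + 8*I*√3 ≈ -3.85e+5 + 13.856*I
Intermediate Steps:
m(x, r) = √(r + x)
-384996 + m(-295, 1*103) = -384996 + √(1*103 - 295) = -384996 + √(103 - 295) = -384996 + √(-192) = -384996 + 8*I*√3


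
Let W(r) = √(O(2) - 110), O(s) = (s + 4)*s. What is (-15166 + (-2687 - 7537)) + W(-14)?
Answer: -25390 + 7*I*√2 ≈ -25390.0 + 9.8995*I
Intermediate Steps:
O(s) = s*(4 + s) (O(s) = (4 + s)*s = s*(4 + s))
W(r) = 7*I*√2 (W(r) = √(2*(4 + 2) - 110) = √(2*6 - 110) = √(12 - 110) = √(-98) = 7*I*√2)
(-15166 + (-2687 - 7537)) + W(-14) = (-15166 + (-2687 - 7537)) + 7*I*√2 = (-15166 - 10224) + 7*I*√2 = -25390 + 7*I*√2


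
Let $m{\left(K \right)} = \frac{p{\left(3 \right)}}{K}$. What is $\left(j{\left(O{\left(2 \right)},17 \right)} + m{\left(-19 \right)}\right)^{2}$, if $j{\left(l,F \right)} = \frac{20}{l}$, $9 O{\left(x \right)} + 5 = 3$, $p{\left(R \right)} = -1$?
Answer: $\frac{2920681}{361} \approx 8090.5$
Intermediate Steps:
$O{\left(x \right)} = - \frac{2}{9}$ ($O{\left(x \right)} = - \frac{5}{9} + \frac{1}{9} \cdot 3 = - \frac{5}{9} + \frac{1}{3} = - \frac{2}{9}$)
$m{\left(K \right)} = - \frac{1}{K}$
$\left(j{\left(O{\left(2 \right)},17 \right)} + m{\left(-19 \right)}\right)^{2} = \left(\frac{20}{- \frac{2}{9}} - \frac{1}{-19}\right)^{2} = \left(20 \left(- \frac{9}{2}\right) - - \frac{1}{19}\right)^{2} = \left(-90 + \frac{1}{19}\right)^{2} = \left(- \frac{1709}{19}\right)^{2} = \frac{2920681}{361}$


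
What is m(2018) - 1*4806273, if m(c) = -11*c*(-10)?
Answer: -4584293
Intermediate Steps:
m(c) = 110*c
m(2018) - 1*4806273 = 110*2018 - 1*4806273 = 221980 - 4806273 = -4584293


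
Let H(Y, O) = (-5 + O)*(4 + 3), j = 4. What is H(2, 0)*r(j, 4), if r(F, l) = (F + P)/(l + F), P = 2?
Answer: -105/4 ≈ -26.250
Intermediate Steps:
r(F, l) = (2 + F)/(F + l) (r(F, l) = (F + 2)/(l + F) = (2 + F)/(F + l))
H(Y, O) = -35 + 7*O (H(Y, O) = (-5 + O)*7 = -35 + 7*O)
H(2, 0)*r(j, 4) = (-35 + 7*0)*((2 + 4)/(4 + 4)) = (-35 + 0)*(6/8) = -35*6/8 = -35*3/4 = -105/4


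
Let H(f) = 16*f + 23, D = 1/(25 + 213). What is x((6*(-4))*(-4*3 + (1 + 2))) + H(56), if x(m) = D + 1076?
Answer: 474811/238 ≈ 1995.0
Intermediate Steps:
D = 1/238 ≈ 0.0042017
x(m) = 256089/238 (x(m) = 1/238 + 1076 = 256089/238)
H(f) = 23 + 16*f
x((6*(-4))*(-4*3 + (1 + 2))) + H(56) = 256089/238 + (23 + 16*56) = 256089/238 + (23 + 896) = 256089/238 + 919 = 474811/238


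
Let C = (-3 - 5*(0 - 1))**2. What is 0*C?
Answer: 0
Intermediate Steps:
C = 4 (C = (-3 - 5*(-1))**2 = (-3 + 5)**2 = 2**2 = 4)
0*C = 0*4 = 0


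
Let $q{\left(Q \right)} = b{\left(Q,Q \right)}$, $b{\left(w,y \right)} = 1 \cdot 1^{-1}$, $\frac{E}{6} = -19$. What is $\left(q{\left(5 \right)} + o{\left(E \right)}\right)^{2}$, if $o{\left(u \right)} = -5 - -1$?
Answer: $9$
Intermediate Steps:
$E = -114$ ($E = 6 \left(-19\right) = -114$)
$o{\left(u \right)} = -4$ ($o{\left(u \right)} = -5 + 1 = -4$)
$b{\left(w,y \right)} = 1$ ($b{\left(w,y \right)} = 1 \cdot 1 = 1$)
$q{\left(Q \right)} = 1$
$\left(q{\left(5 \right)} + o{\left(E \right)}\right)^{2} = \left(1 - 4\right)^{2} = \left(-3\right)^{2} = 9$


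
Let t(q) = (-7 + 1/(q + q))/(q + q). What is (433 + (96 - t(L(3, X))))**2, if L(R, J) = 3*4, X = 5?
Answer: 92946326641/331776 ≈ 2.8015e+5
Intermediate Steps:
L(R, J) = 12
t(q) = (-7 + 1/(2*q))/(2*q) (t(q) = (-7 + 1/(2*q))/((2*q)) = (-7 + 1/(2*q))*(1/(2*q)) = (-7 + 1/(2*q))/(2*q))
(433 + (96 - t(L(3, X))))**2 = (433 + (96 - (1 - 14*12)/(4*12**2)))**2 = (433 + (96 - (1 - 168)/(4*144)))**2 = (433 + (96 - (-167)/(4*144)))**2 = (433 + (96 - 1*(-167/576)))**2 = (433 + (96 + 167/576))**2 = (433 + 55463/576)**2 = (304871/576)**2 = 92946326641/331776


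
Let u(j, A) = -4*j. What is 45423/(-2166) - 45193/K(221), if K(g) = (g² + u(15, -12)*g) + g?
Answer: -143676857/6462261 ≈ -22.233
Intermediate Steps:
K(g) = g² - 59*g (K(g) = (g² + (-4*15)*g) + g = (g² - 60*g) + g = g² - 59*g)
45423/(-2166) - 45193/K(221) = 45423/(-2166) - 45193*1/(221*(-59 + 221)) = 45423*(-1/2166) - 45193/(221*162) = -15141/722 - 45193/35802 = -143676857/6462261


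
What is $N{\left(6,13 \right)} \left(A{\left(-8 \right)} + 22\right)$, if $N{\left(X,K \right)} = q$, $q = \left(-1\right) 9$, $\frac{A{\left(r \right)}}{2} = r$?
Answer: $-54$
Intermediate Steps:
$A{\left(r \right)} = 2 r$
$q = -9$
$N{\left(X,K \right)} = -9$
$N{\left(6,13 \right)} \left(A{\left(-8 \right)} + 22\right) = - 9 \left(2 \left(-8\right) + 22\right) = - 9 \left(-16 + 22\right) = \left(-9\right) 6 = -54$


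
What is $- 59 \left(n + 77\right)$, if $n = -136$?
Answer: $3481$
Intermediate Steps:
$- 59 \left(n + 77\right) = - 59 \left(-136 + 77\right) = \left(-59\right) \left(-59\right) = 3481$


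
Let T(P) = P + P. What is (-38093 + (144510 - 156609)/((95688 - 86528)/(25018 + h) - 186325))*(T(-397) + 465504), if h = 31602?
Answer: -3112546310912935840/175828539 ≈ -1.7702e+10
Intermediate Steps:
T(P) = 2*P
(-38093 + (144510 - 156609)/((95688 - 86528)/(25018 + h) - 186325))*(T(-397) + 465504) = (-38093 + (144510 - 156609)/((95688 - 86528)/(25018 + 31602) - 186325))*(2*(-397) + 465504) = (-38093 - 12099/(9160/56620 - 186325))*(-794 + 465504) = (-38093 - 12099/(9160*(1/56620) - 186325))*464710 = (-38093 - 12099/(458/2831 - 186325))*464710 = (-38093 - 12099/(-527485617/2831))*464710 = (-38093 - 12099*(-2831/527485617))*464710 = (-38093 + 11417423/175828539)*464710 = -6697825118704/175828539*464710 = -3112546310912935840/175828539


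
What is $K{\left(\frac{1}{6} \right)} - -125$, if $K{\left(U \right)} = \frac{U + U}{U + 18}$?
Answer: $\frac{13627}{109} \approx 125.02$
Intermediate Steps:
$K{\left(U \right)} = \frac{2 U}{18 + U}$
$K{\left(\frac{1}{6} \right)} - -125 = \frac{2}{6 \left(18 + \frac{1}{6}\right)} - -125 = 2 \cdot \frac{1}{6} \frac{1}{18 + \frac{1}{6}} + 125 = 2 \cdot \frac{1}{6} \frac{1}{\frac{109}{6}} + 125 = 2 \cdot \frac{1}{6} \cdot \frac{6}{109} + 125 = \frac{2}{109} + 125 = \frac{13627}{109}$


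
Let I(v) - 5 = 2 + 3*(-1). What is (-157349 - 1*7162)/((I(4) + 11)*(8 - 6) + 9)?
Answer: -54837/13 ≈ -4218.2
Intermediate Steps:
I(v) = 4 (I(v) = 5 + (2 + 3*(-1)) = 5 + (2 - 3) = 5 - 1 = 4)
(-157349 - 1*7162)/((I(4) + 11)*(8 - 6) + 9) = (-157349 - 1*7162)/((4 + 11)*(8 - 6) + 9) = (-157349 - 7162)/(15*2 + 9) = -164511/(30 + 9) = -164511/39 = -164511*1/39 = -54837/13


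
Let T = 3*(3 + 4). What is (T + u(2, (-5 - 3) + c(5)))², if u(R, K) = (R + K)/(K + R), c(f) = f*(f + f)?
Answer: 484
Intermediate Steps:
c(f) = 2*f² (c(f) = f*(2*f) = 2*f²)
T = 21 (T = 3*7 = 21)
u(R, K) = 1 (u(R, K) = (K + R)/(K + R) = 1)
(T + u(2, (-5 - 3) + c(5)))² = (21 + 1)² = 22² = 484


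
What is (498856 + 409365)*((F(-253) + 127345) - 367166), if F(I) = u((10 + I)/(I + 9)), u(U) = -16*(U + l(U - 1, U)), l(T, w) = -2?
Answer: -13285548518321/61 ≈ -2.1780e+11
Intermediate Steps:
u(U) = 32 - 16*U (u(U) = -16*(U - 2) = -16*(-2 + U) = 32 - 16*U)
F(I) = 32 - 16*(10 + I)/(9 + I) (F(I) = 32 - 16*(10 + I)/(I + 9) = 32 - 16*(10 + I)/(9 + I))
(498856 + 409365)*((F(-253) + 127345) - 367166) = (498856 + 409365)*((16*(8 - 253)/(9 - 253) + 127345) - 367166) = 908221*((16*(-245)/(-244) + 127345) - 367166) = 908221*((16*(-1/244)*(-245) + 127345) - 367166) = 908221*((980/61 + 127345) - 367166) = 908221*(7769025/61 - 367166) = 908221*(-14628101/61) = -13285548518321/61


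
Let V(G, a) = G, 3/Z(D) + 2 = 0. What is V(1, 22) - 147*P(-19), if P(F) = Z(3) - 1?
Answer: 737/2 ≈ 368.50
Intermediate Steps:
Z(D) = -3/2 (Z(D) = 3/(-2 + 0) = 3/(-2) = 3*(-½) = -3/2)
P(F) = -5/2 (P(F) = -3/2 - 1 = -5/2)
V(1, 22) - 147*P(-19) = 1 - 147*(-5/2) = 1 + 735/2 = 737/2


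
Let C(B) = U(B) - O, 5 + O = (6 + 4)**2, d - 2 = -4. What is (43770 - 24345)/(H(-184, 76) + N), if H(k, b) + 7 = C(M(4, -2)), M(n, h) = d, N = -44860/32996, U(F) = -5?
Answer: -22890975/127694 ≈ -179.26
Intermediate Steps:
N = -11215/8249 (N = -44860*1/32996 = -11215/8249 ≈ -1.3596)
d = -2 (d = 2 - 4 = -2)
O = 95 (O = -5 + (6 + 4)**2 = -5 + 10**2 = -5 + 100 = 95)
M(n, h) = -2
C(B) = -100 (C(B) = -5 - 1*95 = -5 - 95 = -100)
H(k, b) = -107 (H(k, b) = -7 - 100 = -107)
(43770 - 24345)/(H(-184, 76) + N) = (43770 - 24345)/(-107 - 11215/8249) = 19425/(-893858/8249) = 19425*(-8249/893858) = -22890975/127694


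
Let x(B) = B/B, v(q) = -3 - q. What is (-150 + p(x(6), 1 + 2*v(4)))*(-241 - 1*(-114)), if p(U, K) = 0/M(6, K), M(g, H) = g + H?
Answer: 19050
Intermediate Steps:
x(B) = 1
M(g, H) = H + g
p(U, K) = 0 (p(U, K) = 0/(K + 6) = 0/(6 + K) = 0)
(-150 + p(x(6), 1 + 2*v(4)))*(-241 - 1*(-114)) = (-150 + 0)*(-241 - 1*(-114)) = -150*(-241 + 114) = -150*(-127) = 19050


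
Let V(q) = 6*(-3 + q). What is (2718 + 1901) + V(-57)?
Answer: 4259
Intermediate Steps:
V(q) = -18 + 6*q
(2718 + 1901) + V(-57) = (2718 + 1901) + (-18 + 6*(-57)) = 4619 + (-18 - 342) = 4619 - 360 = 4259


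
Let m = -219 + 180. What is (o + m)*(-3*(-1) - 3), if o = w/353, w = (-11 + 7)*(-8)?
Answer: 0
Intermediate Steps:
w = 32 (w = -4*(-8) = 32)
m = -39
o = 32/353 ≈ 0.090652
(o + m)*(-3*(-1) - 3) = (32/353 - 39)*(-3*(-1) - 3) = -13735*(3 - 3)/353 = -13735/353*0 = 0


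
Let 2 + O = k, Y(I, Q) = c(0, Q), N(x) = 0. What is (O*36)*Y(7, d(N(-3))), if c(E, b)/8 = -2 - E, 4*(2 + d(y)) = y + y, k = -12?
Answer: 8064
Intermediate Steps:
d(y) = -2 + y/2 (d(y) = -2 + (y + y)/4 = -2 + (2*y)/4 = -2 + y/2)
c(E, b) = -16 - 8*E (c(E, b) = 8*(-2 - E) = -16 - 8*E)
Y(I, Q) = -16 (Y(I, Q) = -16 - 8*0 = -16 + 0 = -16)
O = -14 (O = -2 - 12 = -14)
(O*36)*Y(7, d(N(-3))) = -14*36*(-16) = -504*(-16) = 8064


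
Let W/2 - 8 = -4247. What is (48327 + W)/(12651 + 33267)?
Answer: 13283/15306 ≈ 0.86783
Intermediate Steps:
W = -8478 (W = 16 + 2*(-4247) = 16 - 8494 = -8478)
(48327 + W)/(12651 + 33267) = (48327 - 8478)/(12651 + 33267) = 39849/45918 = 39849*(1/45918) = 13283/15306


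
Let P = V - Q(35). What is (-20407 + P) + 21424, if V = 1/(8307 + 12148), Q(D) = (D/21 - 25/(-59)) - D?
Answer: 3801234647/3620535 ≈ 1049.9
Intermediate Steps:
Q(D) = 25/59 - 20*D/21 (Q(D) = (D*(1/21) - 25*(-1/59)) - D = (D/21 + 25/59) - D = (25/59 + D/21) - D = 25/59 - 20*D/21)
V = 1/20455 ≈ 4.8888e-5
P = 119150552/3620535 (P = 1/20455 - (25/59 - 20/21*35) = 1/20455 - (25/59 - 100/3) = 1/20455 - 1*(-5825/177) = 1/20455 + 5825/177 = 119150552/3620535 ≈ 32.910)
(-20407 + P) + 21424 = (-20407 + 119150552/3620535) + 21424 = -73765107193/3620535 + 21424 = 3801234647/3620535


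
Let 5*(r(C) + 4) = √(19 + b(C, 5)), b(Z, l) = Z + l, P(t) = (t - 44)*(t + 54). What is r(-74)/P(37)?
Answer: 4/637 - I*√2/637 ≈ 0.0062794 - 0.0022201*I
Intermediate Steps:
P(t) = (-44 + t)*(54 + t)
r(C) = -4 + √(24 + C)/5 (r(C) = -4 + √(19 + (C + 5))/5 = -4 + √(19 + (5 + C))/5 = -4 + √(24 + C)/5)
r(-74)/P(37) = (-4 + √(24 - 74)/5)/(-2376 + 37² + 10*37) = (-4 + √(-50)/5)/(-2376 + 1369 + 370) = (-4 + (5*I*√2)/5)/(-637) = (-4 + I*√2)*(-1/637) = 4/637 - I*√2/637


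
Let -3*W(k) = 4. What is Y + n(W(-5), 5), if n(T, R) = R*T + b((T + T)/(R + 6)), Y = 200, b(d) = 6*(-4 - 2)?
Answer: 472/3 ≈ 157.33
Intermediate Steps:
b(d) = -36 (b(d) = 6*(-6) = -36)
W(k) = -4/3 (W(k) = -1/3*4 = -4/3)
n(T, R) = -36 + R*T (n(T, R) = R*T - 36 = -36 + R*T)
Y + n(W(-5), 5) = 200 + (-36 + 5*(-4/3)) = 200 + (-36 - 20/3) = 200 - 128/3 = 472/3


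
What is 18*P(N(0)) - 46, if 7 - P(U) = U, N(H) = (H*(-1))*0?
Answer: 80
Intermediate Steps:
N(H) = 0 (N(H) = -H*0 = 0)
P(U) = 7 - U
18*P(N(0)) - 46 = 18*(7 - 1*0) - 46 = 18*(7 + 0) - 46 = 18*7 - 46 = 126 - 46 = 80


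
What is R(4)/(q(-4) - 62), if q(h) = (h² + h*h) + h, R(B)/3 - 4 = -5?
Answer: 3/34 ≈ 0.088235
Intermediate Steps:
R(B) = -3 (R(B) = 12 + 3*(-5) = 12 - 15 = -3)
q(h) = h + 2*h² (q(h) = (h² + h²) + h = 2*h² + h = h + 2*h²)
R(4)/(q(-4) - 62) = -3/(-4*(1 + 2*(-4)) - 62) = -3/(-4*(1 - 8) - 62) = -3/(-4*(-7) - 62) = -3/(28 - 62) = -3/(-34) = -3*(-1/34) = 3/34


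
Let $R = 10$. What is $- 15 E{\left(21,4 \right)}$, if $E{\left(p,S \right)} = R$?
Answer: $-150$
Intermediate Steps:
$E{\left(p,S \right)} = 10$
$- 15 E{\left(21,4 \right)} = \left(-15\right) 10 = -150$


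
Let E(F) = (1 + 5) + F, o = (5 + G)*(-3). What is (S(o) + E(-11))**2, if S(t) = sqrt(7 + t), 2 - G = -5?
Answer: (5 - I*sqrt(29))**2 ≈ -4.0 - 53.852*I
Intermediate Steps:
G = 7 (G = 2 - 1*(-5) = 2 + 5 = 7)
o = -36 (o = (5 + 7)*(-3) = 12*(-3) = -36)
E(F) = 6 + F
(S(o) + E(-11))**2 = (sqrt(7 - 36) + (6 - 11))**2 = (sqrt(-29) - 5)**2 = (I*sqrt(29) - 5)**2 = (-5 + I*sqrt(29))**2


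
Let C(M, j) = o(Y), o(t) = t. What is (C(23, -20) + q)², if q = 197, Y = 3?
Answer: 40000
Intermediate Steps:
C(M, j) = 3
(C(23, -20) + q)² = (3 + 197)² = 200² = 40000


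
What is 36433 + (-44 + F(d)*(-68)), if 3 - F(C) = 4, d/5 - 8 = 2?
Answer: 36457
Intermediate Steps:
d = 50 (d = 40 + 5*2 = 40 + 10 = 50)
F(C) = -1 (F(C) = 3 - 1*4 = 3 - 4 = -1)
36433 + (-44 + F(d)*(-68)) = 36433 + (-44 - 1*(-68)) = 36433 + (-44 + 68) = 36433 + 24 = 36457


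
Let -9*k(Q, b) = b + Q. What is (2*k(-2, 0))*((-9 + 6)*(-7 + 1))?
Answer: 8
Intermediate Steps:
k(Q, b) = -Q/9 - b/9 (k(Q, b) = -(b + Q)/9 = -(Q + b)/9 = -Q/9 - b/9)
(2*k(-2, 0))*((-9 + 6)*(-7 + 1)) = (2*(-⅑*(-2) - ⅑*0))*((-9 + 6)*(-7 + 1)) = (2*(2/9 + 0))*(-3*(-6)) = (2*(2/9))*18 = (4/9)*18 = 8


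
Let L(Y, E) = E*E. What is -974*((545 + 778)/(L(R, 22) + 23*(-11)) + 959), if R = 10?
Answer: -10336088/11 ≈ -9.3964e+5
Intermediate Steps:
L(Y, E) = E²
-974*((545 + 778)/(L(R, 22) + 23*(-11)) + 959) = -974*((545 + 778)/(22² + 23*(-11)) + 959) = -974*(1323/(484 - 253) + 959) = -974*(1323/231 + 959) = -974*(1323*(1/231) + 959) = -974*(63/11 + 959) = -974*10612/11 = -10336088/11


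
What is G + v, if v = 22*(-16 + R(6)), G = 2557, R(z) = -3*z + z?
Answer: 1941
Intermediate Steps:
R(z) = -2*z
v = -616 (v = 22*(-16 - 2*6) = 22*(-16 - 12) = 22*(-28) = -616)
G + v = 2557 - 616 = 1941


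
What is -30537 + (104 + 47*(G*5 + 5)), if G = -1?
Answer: -30433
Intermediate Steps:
-30537 + (104 + 47*(G*5 + 5)) = -30537 + (104 + 47*(-1*5 + 5)) = -30537 + (104 + 47*(-5 + 5)) = -30537 + (104 + 47*0) = -30537 + (104 + 0) = -30537 + 104 = -30433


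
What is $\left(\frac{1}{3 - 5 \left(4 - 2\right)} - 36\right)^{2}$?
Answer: $\frac{64009}{49} \approx 1306.3$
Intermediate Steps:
$\left(\frac{1}{3 - 5 \left(4 - 2\right)} - 36\right)^{2} = \left(\frac{1}{3 - 10} - 36\right)^{2} = \left(\frac{1}{-7} - 36\right)^{2} = \left(- \frac{1}{7} - 36\right)^{2} = \left(- \frac{253}{7}\right)^{2} = \frac{64009}{49}$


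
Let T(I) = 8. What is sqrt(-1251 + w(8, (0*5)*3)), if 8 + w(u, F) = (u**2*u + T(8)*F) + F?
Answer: 3*I*sqrt(83) ≈ 27.331*I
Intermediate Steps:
w(u, F) = -8 + u**3 + 9*F (w(u, F) = -8 + ((u**2*u + 8*F) + F) = -8 + ((u**3 + 8*F) + F) = -8 + (u**3 + 9*F) = -8 + u**3 + 9*F)
sqrt(-1251 + w(8, (0*5)*3)) = sqrt(-1251 + (-8 + 8**3 + 9*((0*5)*3))) = sqrt(-1251 + (-8 + 512 + 9*(0*3))) = sqrt(-1251 + (-8 + 512 + 9*0)) = sqrt(-1251 + (-8 + 512 + 0)) = sqrt(-1251 + 504) = sqrt(-747) = 3*I*sqrt(83)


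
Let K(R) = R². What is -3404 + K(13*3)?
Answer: -1883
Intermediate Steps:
-3404 + K(13*3) = -3404 + (13*3)² = -3404 + 39² = -3404 + 1521 = -1883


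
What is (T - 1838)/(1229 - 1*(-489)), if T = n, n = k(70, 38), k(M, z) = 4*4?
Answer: -911/859 ≈ -1.0605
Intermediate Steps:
k(M, z) = 16
n = 16
T = 16
(T - 1838)/(1229 - 1*(-489)) = (16 - 1838)/(1229 - 1*(-489)) = -1822/(1229 + 489) = -1822/1718 = -1822*1/1718 = -911/859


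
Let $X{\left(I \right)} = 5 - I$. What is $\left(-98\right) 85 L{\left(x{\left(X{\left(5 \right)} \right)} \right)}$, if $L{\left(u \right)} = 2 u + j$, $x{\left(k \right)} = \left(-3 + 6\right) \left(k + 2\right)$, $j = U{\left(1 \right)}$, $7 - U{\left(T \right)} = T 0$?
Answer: $-158270$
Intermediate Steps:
$U{\left(T \right)} = 7$ ($U{\left(T \right)} = 7 - T 0 = 7 - 0 = 7 + 0 = 7$)
$j = 7$
$x{\left(k \right)} = 6 + 3 k$ ($x{\left(k \right)} = 3 \left(2 + k\right) = 6 + 3 k$)
$L{\left(u \right)} = 7 + 2 u$ ($L{\left(u \right)} = 2 u + 7 = 7 + 2 u$)
$\left(-98\right) 85 L{\left(x{\left(X{\left(5 \right)} \right)} \right)} = \left(-98\right) 85 \left(7 + 2 \left(6 + 3 \left(5 - 5\right)\right)\right) = - 8330 \left(7 + 2 \left(6 + 3 \left(5 - 5\right)\right)\right) = - 8330 \left(7 + 2 \left(6 + 3 \cdot 0\right)\right) = - 8330 \left(7 + 2 \left(6 + 0\right)\right) = - 8330 \left(7 + 2 \cdot 6\right) = - 8330 \left(7 + 12\right) = \left(-8330\right) 19 = -158270$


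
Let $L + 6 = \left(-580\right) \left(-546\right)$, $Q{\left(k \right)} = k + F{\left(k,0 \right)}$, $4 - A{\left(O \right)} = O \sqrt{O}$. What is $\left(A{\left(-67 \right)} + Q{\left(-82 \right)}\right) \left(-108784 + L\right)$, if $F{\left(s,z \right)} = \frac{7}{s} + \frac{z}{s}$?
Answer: $- \frac{665559835}{41} + 13928630 i \sqrt{67} \approx -1.6233 \cdot 10^{7} + 1.1401 \cdot 10^{8} i$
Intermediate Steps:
$A{\left(O \right)} = 4 - O^{\frac{3}{2}}$ ($A{\left(O \right)} = 4 - O \sqrt{O} = 4 - O^{\frac{3}{2}}$)
$Q{\left(k \right)} = k + \frac{7}{k}$ ($Q{\left(k \right)} = k + \frac{7 + 0}{k} = k + \frac{1}{k} 7 = k + \frac{7}{k}$)
$L = 316674$ ($L = -6 - -316680 = -6 + 316680 = 316674$)
$\left(A{\left(-67 \right)} + Q{\left(-82 \right)}\right) \left(-108784 + L\right) = \left(\left(4 - \left(-67\right)^{\frac{3}{2}}\right) - \left(82 - \frac{7}{-82}\right)\right) \left(-108784 + 316674\right) = \left(\left(4 - - 67 i \sqrt{67}\right) + \left(-82 + 7 \left(- \frac{1}{82}\right)\right)\right) 207890 = \left(\left(4 + 67 i \sqrt{67}\right) - \frac{6731}{82}\right) 207890 = \left(- \frac{6403}{82} + 67 i \sqrt{67}\right) 207890 = - \frac{665559835}{41} + 13928630 i \sqrt{67}$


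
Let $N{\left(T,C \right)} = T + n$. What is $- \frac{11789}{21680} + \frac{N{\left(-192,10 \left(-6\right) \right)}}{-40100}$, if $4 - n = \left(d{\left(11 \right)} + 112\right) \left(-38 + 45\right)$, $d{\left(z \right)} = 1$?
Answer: $- \frac{22575709}{43468400} \approx -0.51936$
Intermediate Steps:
$n = -787$ ($n = 4 - \left(1 + 112\right) \left(-38 + 45\right) = 4 - 113 \cdot 7 = 4 - 791 = -787$)
$N{\left(T,C \right)} = -787 + T$ ($N{\left(T,C \right)} = T - 787 = -787 + T$)
$- \frac{11789}{21680} + \frac{N{\left(-192,10 \left(-6\right) \right)}}{-40100} = - \frac{11789}{21680} + \frac{-787 - 192}{-40100} = \left(-11789\right) \frac{1}{21680} - - \frac{979}{40100} = - \frac{11789}{21680} + \frac{979}{40100} = - \frac{22575709}{43468400}$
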